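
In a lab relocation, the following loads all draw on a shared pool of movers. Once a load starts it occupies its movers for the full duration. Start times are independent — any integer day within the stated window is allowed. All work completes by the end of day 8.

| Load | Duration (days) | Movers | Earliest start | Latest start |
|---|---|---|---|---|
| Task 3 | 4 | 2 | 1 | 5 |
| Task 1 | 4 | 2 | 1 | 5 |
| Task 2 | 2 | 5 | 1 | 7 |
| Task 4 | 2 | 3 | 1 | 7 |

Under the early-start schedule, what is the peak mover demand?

12

Early-start schedule: Task 3@1, Task 1@1, Task 2@1, Task 4@1.
Load per day: day 1: 12, day 2: 12, day 3: 4, day 4: 4, day 5: 0, day 6: 0, day 7: 0, day 8: 0.
Peak is 12.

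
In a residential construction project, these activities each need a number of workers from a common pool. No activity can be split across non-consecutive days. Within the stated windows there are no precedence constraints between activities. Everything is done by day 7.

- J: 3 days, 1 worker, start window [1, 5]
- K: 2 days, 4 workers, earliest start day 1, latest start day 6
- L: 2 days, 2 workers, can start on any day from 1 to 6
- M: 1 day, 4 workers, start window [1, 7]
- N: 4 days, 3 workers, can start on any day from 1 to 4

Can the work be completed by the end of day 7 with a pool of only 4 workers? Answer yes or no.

no

Total worker-days = 31; over 7 days the average is 31/7 > 4, so some day must exceed 4.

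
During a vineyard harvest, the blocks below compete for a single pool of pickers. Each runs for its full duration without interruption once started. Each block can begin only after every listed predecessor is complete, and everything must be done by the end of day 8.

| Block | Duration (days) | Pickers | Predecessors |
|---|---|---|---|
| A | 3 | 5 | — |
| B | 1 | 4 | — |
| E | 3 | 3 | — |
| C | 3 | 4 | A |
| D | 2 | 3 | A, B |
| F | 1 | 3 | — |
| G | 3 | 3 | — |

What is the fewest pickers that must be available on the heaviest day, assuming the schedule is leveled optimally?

Early-start (A@1, B@1, E@1, C@4, D@4, F@1, G@1) gives peak 18: d1:18  d2:11  d3:11  d4:7  d5:7  d6:4  d7:0  d8:0.
Shift B→4, D→7, F→5, G→6.
Schedule A@1, B@4, E@1, C@4, D@7, F@5, G@6: d1:8  d2:8  d3:8  d4:8  d5:7  d6:7  d7:6  d8:6 — peak 8.
Total picker-days = 58 over 8 days ⇒ peak ≥ ⌈58/8⌉ = 8, so 8 is optimal.

8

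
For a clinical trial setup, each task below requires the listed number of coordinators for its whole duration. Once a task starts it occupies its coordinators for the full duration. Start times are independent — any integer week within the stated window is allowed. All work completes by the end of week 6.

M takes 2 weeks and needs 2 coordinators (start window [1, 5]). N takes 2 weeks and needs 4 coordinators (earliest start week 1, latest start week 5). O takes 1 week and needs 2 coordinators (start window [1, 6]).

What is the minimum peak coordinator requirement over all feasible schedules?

Early-start (M@1, N@1, O@1) gives peak 8: w1:8  w2:6  w3:0  w4:0  w5:0  w6:0.
Shift N→3.
Schedule M@1, N@3, O@1: w1:4  w2:2  w3:4  w4:4  w5:0  w6:0 — peak 4.

4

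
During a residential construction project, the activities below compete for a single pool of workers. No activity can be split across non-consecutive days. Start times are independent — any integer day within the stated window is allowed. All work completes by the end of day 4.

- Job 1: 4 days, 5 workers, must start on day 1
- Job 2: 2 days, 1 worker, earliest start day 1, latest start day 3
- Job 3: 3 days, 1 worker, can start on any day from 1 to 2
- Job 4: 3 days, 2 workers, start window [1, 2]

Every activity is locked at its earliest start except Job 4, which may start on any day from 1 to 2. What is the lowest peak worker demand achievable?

9

Job 4@1: d1:9  d2:9  d3:8  d4:5 → peak 9
Job 4@2: d1:7  d2:9  d3:8  d4:7 → peak 9
Best is Job 4@1, peak 9.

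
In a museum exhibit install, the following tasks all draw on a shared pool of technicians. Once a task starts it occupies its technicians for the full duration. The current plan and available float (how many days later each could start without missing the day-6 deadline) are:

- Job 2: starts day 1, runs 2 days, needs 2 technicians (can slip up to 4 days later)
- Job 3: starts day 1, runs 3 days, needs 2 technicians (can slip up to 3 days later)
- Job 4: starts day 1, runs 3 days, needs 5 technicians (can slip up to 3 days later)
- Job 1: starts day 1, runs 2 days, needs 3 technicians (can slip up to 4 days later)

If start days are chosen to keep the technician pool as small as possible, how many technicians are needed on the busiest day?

Early-start (Job 2@1, Job 3@1, Job 4@1, Job 1@1) gives peak 12: d1:12  d2:12  d3:7  d4:0  d5:0  d6:0.
Shift Job 4→3.
Schedule Job 2@1, Job 3@1, Job 4@3, Job 1@1: d1:7  d2:7  d3:7  d4:5  d5:5  d6:0 — peak 7.

7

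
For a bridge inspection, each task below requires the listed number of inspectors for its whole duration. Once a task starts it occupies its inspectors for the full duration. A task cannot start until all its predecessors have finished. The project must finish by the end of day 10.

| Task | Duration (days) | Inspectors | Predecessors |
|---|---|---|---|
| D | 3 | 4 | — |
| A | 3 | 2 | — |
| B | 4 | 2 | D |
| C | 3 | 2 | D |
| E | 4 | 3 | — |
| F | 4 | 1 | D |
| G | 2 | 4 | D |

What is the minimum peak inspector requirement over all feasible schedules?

6

Early-start (D@1, A@1, B@4, C@4, E@1, F@4, G@4) gives peak 12: d1:9  d2:9  d3:9  d4:12  d5:9  d6:5  d7:3  d8:0  d9:0  d10:0.
Shift C→8, E→4, G→8.
Schedule D@1, A@1, B@4, C@8, E@4, F@4, G@8: d1:6  d2:6  d3:6  d4:6  d5:6  d6:6  d7:6  d8:6  d9:6  d10:2 — peak 6.
Total inspector-days = 56 over 10 days ⇒ peak ≥ ⌈56/10⌉ = 6, so 6 is optimal.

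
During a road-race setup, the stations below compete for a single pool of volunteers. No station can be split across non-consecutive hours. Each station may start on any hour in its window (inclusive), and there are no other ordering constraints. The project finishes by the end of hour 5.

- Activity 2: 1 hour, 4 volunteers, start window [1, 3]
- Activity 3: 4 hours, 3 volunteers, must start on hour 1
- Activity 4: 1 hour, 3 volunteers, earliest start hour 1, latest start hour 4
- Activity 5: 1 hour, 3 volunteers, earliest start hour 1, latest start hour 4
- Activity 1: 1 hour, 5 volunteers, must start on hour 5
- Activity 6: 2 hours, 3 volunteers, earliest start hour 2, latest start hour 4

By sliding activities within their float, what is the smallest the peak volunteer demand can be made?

Early-start (Activity 2@1, Activity 3@1, Activity 4@1, Activity 5@1, Activity 1@5, Activity 6@2) gives peak 13: h1:13  h2:6  h3:6  h4:3  h5:5.
Shift Activity 4→2, Activity 5→3, Activity 6→4.
Schedule Activity 2@1, Activity 3@1, Activity 4@2, Activity 5@3, Activity 1@5, Activity 6@4: h1:7  h2:6  h3:6  h4:6  h5:8 — peak 8.

8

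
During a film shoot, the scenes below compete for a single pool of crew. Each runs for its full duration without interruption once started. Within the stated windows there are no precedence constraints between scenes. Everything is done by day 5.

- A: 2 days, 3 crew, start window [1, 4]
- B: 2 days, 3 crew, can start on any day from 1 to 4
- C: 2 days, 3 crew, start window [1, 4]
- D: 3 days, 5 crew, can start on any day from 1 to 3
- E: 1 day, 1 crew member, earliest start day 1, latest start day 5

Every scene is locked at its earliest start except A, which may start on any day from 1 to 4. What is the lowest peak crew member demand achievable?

12

A@1: d1:15  d2:14  d3:5  d4:0  d5:0 → peak 15
A@2: d1:12  d2:14  d3:8  d4:0  d5:0 → peak 14
A@3: d1:12  d2:11  d3:8  d4:3  d5:0 → peak 12
A@4: d1:12  d2:11  d3:5  d4:3  d5:3 → peak 12
Best is A@3, peak 12.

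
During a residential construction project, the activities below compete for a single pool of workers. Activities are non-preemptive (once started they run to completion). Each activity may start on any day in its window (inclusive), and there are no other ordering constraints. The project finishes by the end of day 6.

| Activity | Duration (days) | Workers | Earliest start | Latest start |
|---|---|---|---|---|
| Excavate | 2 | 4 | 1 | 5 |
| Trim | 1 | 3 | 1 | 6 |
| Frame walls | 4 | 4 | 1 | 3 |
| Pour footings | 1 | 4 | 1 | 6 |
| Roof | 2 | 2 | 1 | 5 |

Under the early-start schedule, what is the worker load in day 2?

At early start, day 2 has: Excavate, Frame walls, Roof.
Demand: 4 + 4 + 2 = 10.

10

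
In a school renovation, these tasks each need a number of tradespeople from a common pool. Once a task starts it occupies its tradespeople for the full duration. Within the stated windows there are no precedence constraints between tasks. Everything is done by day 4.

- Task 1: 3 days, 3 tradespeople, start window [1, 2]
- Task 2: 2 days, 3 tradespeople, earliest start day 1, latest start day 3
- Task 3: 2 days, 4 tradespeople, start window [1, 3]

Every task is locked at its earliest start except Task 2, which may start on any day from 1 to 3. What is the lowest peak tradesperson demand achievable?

Task 2@1: d1:10  d2:10  d3:3  d4:0 → peak 10
Task 2@2: d1:7  d2:10  d3:6  d4:0 → peak 10
Task 2@3: d1:7  d2:7  d3:6  d4:3 → peak 7
Best is Task 2@3, peak 7.

7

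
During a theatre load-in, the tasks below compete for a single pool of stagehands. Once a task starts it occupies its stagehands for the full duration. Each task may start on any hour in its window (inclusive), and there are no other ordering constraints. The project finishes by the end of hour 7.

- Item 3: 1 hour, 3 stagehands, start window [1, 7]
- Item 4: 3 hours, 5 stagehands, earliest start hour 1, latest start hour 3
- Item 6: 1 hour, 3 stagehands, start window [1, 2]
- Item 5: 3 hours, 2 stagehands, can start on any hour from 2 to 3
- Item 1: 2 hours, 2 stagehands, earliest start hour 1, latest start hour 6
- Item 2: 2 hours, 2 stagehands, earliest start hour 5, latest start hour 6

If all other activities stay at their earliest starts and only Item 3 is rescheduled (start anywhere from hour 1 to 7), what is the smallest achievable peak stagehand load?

10

Item 3@1: h1:13  h2:9  h3:7  h4:2  h5:2  h6:2  h7:0 → peak 13
Item 3@2: h1:10  h2:12  h3:7  h4:2  h5:2  h6:2  h7:0 → peak 12
Item 3@3: h1:10  h2:9  h3:10  h4:2  h5:2  h6:2  h7:0 → peak 10
Item 3@4: h1:10  h2:9  h3:7  h4:5  h5:2  h6:2  h7:0 → peak 10
Item 3@5: h1:10  h2:9  h3:7  h4:2  h5:5  h6:2  h7:0 → peak 10
Item 3@6: h1:10  h2:9  h3:7  h4:2  h5:2  h6:5  h7:0 → peak 10
Item 3@7: h1:10  h2:9  h3:7  h4:2  h5:2  h6:2  h7:3 → peak 10
Best is Item 3@3, peak 10.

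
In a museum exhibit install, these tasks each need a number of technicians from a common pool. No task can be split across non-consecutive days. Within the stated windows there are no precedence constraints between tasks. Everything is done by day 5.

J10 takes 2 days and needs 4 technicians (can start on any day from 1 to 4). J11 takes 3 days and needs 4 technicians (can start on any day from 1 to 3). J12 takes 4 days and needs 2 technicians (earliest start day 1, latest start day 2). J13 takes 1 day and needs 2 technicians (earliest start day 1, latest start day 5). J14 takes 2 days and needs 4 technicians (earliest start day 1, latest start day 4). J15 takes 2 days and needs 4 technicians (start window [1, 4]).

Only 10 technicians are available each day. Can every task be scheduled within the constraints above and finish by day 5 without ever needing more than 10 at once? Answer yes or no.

yes

Schedule J10@1, J11@1, J12@1, J13@3, J14@4, J15@4: d1:10  d2:10  d3:8  d4:10  d5:8 — peak 10 ≤ 10.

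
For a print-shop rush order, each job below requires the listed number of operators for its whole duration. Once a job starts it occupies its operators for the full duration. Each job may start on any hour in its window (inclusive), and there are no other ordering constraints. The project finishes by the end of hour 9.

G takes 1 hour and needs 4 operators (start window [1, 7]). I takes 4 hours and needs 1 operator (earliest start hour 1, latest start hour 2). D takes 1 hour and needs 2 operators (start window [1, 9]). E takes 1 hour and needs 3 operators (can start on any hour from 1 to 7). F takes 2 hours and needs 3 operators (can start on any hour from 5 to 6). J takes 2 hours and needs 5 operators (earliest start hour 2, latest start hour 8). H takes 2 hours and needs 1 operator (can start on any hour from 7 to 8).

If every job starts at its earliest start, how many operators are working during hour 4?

At early start, hour 4 has: I.
Demand: 1 = 1.

1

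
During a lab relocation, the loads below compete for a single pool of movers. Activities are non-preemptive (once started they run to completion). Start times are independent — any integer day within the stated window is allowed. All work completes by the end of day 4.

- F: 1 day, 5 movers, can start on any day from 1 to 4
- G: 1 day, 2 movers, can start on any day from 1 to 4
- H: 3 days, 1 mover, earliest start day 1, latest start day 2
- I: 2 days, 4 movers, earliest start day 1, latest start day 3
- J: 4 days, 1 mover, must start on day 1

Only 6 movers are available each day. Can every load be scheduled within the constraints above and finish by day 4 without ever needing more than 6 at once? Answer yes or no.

Schedule F@1, G@2, H@2, I@3, J@1: d1:6  d2:4  d3:6  d4:6 — peak 6 ≤ 6.

yes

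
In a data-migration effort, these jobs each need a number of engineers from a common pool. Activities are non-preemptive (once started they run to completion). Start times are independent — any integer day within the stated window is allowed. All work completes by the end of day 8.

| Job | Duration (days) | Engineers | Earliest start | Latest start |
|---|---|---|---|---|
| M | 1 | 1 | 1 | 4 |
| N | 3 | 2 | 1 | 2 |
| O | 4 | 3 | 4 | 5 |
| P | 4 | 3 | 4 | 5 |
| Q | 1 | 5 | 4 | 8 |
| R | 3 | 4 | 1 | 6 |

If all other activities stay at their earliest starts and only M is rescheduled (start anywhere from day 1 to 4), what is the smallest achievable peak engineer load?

11

M@1: d1:7  d2:6  d3:6  d4:11  d5:6  d6:6  d7:6  d8:0 → peak 11
M@2: d1:6  d2:7  d3:6  d4:11  d5:6  d6:6  d7:6  d8:0 → peak 11
M@3: d1:6  d2:6  d3:7  d4:11  d5:6  d6:6  d7:6  d8:0 → peak 11
M@4: d1:6  d2:6  d3:6  d4:12  d5:6  d6:6  d7:6  d8:0 → peak 12
Best is M@1, peak 11.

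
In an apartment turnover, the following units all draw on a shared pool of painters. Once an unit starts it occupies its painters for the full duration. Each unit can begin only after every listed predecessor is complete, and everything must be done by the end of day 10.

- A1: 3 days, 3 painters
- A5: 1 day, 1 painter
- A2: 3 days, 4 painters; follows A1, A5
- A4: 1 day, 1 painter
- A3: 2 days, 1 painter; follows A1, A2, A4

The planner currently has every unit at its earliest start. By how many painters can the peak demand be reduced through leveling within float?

1

Early-start peak: d1:5  d2:3  d3:3  d4:4  d5:4  d6:4  d7:1  d8:1  d9:0  d10:0 ⇒ 5.
Leveled (A1@1, A5@1, A2@4, A4@2, A3@7): d1:4  d2:4  d3:3  d4:4  d5:4  d6:4  d7:1  d8:1  d9:0  d10:0 ⇒ 4.
Reduction 5 − 4 = 1.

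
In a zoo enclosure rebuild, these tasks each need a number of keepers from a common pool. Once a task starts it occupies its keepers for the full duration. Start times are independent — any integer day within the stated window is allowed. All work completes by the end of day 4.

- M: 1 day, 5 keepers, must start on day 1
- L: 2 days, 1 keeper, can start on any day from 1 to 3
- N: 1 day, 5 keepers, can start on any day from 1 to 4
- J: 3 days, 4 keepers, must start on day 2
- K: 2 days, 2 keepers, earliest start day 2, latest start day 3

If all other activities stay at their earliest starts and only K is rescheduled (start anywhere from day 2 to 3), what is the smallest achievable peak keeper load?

11

K@2: d1:11  d2:7  d3:6  d4:4 → peak 11
K@3: d1:11  d2:5  d3:6  d4:6 → peak 11
Best is K@2, peak 11.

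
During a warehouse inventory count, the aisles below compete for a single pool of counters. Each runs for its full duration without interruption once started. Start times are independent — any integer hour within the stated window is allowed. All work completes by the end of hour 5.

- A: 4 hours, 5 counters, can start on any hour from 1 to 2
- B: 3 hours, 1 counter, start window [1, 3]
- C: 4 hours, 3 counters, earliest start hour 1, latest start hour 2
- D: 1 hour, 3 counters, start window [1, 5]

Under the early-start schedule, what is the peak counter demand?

Early-start schedule: A@1, B@1, C@1, D@1.
Load per hour: hour 1: 12, hour 2: 9, hour 3: 9, hour 4: 8, hour 5: 0.
Peak is 12.

12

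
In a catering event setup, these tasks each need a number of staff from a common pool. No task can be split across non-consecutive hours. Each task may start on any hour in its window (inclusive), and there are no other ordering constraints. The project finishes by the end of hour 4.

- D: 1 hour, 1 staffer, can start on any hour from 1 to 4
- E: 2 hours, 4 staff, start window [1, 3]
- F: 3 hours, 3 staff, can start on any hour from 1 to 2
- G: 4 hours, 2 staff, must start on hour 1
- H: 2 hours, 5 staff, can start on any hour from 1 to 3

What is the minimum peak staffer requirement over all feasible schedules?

Early-start (D@1, E@1, F@1, G@1, H@1) gives peak 15: h1:15  h2:14  h3:5  h4:2.
Shift H→3.
Schedule D@1, E@1, F@1, G@1, H@3: h1:10  h2:9  h3:10  h4:7 — peak 10.

10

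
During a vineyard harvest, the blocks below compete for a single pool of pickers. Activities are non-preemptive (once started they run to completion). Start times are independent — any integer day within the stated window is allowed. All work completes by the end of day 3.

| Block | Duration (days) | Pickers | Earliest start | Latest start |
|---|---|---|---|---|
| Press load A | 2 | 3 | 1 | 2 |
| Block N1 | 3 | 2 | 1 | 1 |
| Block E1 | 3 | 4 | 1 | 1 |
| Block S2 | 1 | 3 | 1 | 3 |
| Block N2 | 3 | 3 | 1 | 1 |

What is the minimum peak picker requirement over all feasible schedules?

Early-start (Press load A@1, Block N1@1, Block E1@1, Block S2@1, Block N2@1) gives peak 15: d1:15  d2:12  d3:9.
Shift Block S2→3.
Schedule Press load A@1, Block N1@1, Block E1@1, Block S2@3, Block N2@1: d1:12  d2:12  d3:12 — peak 12.
Total picker-days = 36 over 3 days ⇒ peak ≥ ⌈36/3⌉ = 12, so 12 is optimal.

12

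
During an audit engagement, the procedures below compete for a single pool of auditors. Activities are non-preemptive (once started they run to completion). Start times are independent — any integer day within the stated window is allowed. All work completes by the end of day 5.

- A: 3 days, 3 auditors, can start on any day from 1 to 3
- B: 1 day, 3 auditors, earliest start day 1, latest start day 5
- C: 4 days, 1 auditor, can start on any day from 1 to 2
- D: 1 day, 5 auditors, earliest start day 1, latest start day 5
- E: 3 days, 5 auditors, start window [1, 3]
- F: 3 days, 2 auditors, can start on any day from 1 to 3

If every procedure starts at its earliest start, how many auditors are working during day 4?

At early start, day 4 has: C.
Demand: 1 = 1.

1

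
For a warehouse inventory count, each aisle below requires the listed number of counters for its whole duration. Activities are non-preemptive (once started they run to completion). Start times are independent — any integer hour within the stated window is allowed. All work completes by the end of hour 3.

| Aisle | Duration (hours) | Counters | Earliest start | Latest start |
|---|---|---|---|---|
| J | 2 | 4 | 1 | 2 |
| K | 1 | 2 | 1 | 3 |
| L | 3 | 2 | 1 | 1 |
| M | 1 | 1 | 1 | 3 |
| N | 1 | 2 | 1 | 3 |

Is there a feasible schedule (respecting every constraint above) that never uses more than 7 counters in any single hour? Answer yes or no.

yes

Schedule J@1, K@3, L@1, M@1, N@3: h1:7  h2:6  h3:6 — peak 7 ≤ 7.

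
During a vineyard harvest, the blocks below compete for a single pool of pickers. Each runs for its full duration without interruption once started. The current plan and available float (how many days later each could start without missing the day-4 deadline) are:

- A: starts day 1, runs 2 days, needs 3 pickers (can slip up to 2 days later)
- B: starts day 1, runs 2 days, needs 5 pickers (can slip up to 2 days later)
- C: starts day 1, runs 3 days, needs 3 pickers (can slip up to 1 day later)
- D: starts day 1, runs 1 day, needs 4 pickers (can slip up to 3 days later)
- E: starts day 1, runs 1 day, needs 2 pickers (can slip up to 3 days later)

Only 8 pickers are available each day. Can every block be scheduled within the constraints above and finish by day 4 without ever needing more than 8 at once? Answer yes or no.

Schedule A@1, B@3, C@2, D@1, E@2: d1:7  d2:8  d3:8  d4:8 — peak 8 ≤ 8.

yes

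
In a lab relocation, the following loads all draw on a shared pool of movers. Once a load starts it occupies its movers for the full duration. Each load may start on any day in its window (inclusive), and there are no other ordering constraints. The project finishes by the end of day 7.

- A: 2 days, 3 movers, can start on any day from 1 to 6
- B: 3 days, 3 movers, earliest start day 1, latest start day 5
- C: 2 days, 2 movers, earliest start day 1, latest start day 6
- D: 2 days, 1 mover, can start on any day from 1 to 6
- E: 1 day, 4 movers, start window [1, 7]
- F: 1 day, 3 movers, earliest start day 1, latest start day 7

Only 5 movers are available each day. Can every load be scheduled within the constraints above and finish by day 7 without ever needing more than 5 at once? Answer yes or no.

yes

Schedule A@1, B@3, C@1, D@3, E@6, F@7: d1:5  d2:5  d3:4  d4:4  d5:3  d6:4  d7:3 — peak 5 ≤ 5.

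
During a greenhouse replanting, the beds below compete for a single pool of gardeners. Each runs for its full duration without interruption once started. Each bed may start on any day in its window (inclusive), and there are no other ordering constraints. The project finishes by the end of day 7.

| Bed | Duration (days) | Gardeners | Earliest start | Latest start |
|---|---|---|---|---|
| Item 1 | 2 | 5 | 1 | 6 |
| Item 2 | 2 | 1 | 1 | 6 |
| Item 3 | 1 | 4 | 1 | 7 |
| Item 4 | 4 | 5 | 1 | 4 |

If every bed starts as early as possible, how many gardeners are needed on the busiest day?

Early-start schedule: Item 1@1, Item 2@1, Item 3@1, Item 4@1.
Load per day: day 1: 15, day 2: 11, day 3: 5, day 4: 5, day 5: 0, day 6: 0, day 7: 0.
Peak is 15.

15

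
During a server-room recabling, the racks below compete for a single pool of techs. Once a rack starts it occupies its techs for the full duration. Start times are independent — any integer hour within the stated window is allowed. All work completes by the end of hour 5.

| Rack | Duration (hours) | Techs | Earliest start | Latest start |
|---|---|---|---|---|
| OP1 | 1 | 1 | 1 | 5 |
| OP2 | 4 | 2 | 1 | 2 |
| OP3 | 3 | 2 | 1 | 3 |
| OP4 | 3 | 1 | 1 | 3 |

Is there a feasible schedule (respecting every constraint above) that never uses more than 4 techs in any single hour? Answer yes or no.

The minimum achievable peak is 5; 4 < 5, so no feasible schedule stays within the cap.

no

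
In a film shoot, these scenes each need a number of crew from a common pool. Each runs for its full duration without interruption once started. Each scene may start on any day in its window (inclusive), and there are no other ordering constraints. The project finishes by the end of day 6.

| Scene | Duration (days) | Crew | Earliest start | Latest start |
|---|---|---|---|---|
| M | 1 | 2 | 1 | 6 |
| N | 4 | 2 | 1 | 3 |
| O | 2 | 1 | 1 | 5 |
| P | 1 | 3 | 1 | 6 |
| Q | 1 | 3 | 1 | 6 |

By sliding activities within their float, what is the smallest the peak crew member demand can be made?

4

Early-start (M@1, N@1, O@1, P@1, Q@1) gives peak 11: d1:11  d2:3  d3:2  d4:2  d5:0  d6:0.
Shift O→2, P→5, Q→6.
Schedule M@1, N@1, O@2, P@5, Q@6: d1:4  d2:3  d3:3  d4:2  d5:3  d6:3 — peak 4.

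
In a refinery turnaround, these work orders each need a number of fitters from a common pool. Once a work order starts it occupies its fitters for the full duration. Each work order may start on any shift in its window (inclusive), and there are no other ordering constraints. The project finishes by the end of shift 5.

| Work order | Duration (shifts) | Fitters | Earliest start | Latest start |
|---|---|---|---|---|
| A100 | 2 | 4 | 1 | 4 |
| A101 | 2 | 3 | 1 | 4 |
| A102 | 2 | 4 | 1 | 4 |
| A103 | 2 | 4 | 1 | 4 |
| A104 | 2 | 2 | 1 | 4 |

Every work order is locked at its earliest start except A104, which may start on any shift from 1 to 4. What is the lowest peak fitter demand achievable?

A104@1: s1:17  s2:17  s3:0  s4:0  s5:0 → peak 17
A104@2: s1:15  s2:17  s3:2  s4:0  s5:0 → peak 17
A104@3: s1:15  s2:15  s3:2  s4:2  s5:0 → peak 15
A104@4: s1:15  s2:15  s3:0  s4:2  s5:2 → peak 15
Best is A104@3, peak 15.

15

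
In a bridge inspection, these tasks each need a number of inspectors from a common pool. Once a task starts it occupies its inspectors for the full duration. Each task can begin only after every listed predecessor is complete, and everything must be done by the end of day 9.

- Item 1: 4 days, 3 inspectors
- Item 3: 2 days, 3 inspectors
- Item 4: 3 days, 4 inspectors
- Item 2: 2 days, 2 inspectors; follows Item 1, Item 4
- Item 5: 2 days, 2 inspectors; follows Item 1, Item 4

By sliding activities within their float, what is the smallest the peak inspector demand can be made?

6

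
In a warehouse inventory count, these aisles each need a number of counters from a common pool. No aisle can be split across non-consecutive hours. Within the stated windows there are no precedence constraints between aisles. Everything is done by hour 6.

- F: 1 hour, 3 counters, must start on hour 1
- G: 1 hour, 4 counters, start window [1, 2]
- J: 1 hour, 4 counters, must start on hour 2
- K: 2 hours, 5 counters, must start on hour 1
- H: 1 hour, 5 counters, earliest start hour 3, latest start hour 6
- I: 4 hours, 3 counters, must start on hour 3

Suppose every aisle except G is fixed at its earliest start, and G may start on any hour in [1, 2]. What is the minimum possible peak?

12

G@1: h1:12  h2:9  h3:8  h4:3  h5:3  h6:3 → peak 12
G@2: h1:8  h2:13  h3:8  h4:3  h5:3  h6:3 → peak 13
Best is G@1, peak 12.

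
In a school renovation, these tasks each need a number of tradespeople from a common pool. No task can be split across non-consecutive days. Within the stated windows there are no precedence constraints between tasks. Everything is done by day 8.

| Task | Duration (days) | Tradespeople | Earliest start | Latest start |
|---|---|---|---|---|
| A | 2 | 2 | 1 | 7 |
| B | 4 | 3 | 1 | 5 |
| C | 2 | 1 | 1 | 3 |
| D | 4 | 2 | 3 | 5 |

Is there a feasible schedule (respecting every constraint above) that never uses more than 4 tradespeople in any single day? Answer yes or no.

Schedule A@5, B@1, C@1, D@5: d1:4  d2:4  d3:3  d4:3  d5:4  d6:4  d7:2  d8:2 — peak 4 ≤ 4.

yes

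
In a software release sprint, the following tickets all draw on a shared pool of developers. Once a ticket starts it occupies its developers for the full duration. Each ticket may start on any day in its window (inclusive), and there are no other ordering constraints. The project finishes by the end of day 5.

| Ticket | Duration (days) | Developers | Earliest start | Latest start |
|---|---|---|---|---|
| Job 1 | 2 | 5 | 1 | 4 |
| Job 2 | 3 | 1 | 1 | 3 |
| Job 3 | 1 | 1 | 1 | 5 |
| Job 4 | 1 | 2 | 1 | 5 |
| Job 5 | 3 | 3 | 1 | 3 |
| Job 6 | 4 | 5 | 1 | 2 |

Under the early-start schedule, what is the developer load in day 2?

At early start, day 2 has: Job 1, Job 2, Job 5, Job 6.
Demand: 5 + 1 + 3 + 5 = 14.

14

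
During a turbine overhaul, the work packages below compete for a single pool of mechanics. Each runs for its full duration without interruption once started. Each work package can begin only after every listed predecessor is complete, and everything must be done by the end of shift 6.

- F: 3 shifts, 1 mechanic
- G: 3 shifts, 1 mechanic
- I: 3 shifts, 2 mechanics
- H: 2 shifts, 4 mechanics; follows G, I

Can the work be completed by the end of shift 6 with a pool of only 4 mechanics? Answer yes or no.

yes

Schedule F@1, G@1, I@1, H@4: s1:4  s2:4  s3:4  s4:4  s5:4  s6:0 — peak 4 ≤ 4.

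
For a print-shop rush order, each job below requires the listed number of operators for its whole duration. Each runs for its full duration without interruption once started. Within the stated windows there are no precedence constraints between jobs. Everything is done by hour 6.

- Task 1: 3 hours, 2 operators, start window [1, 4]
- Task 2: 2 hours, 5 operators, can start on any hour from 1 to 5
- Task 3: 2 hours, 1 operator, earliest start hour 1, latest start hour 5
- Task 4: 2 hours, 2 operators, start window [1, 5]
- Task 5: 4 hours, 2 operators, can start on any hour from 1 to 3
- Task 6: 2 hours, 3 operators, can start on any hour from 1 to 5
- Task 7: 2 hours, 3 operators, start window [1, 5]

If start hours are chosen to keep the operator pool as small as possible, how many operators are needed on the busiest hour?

8

Early-start (Task 1@1, Task 2@1, Task 3@1, Task 4@1, Task 5@1, Task 6@1, Task 7@1) gives peak 18: h1:18  h2:18  h3:4  h4:2  h5:0  h6:0.
Shift Task 4→3, Task 5→3, Task 6→4, Task 7→5.
Schedule Task 1@1, Task 2@1, Task 3@1, Task 4@3, Task 5@3, Task 6@4, Task 7@5: h1:8  h2:8  h3:6  h4:7  h5:8  h6:5 — peak 8.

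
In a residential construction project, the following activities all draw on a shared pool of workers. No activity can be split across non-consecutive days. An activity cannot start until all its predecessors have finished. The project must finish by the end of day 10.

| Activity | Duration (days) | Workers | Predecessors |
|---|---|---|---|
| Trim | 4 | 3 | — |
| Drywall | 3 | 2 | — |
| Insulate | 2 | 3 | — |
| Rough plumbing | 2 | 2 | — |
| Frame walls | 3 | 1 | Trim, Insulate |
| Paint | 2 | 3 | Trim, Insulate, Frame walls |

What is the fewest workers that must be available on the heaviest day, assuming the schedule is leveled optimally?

6

Early-start (Trim@1, Drywall@1, Insulate@1, Rough plumbing@1, Frame walls@5, Paint@8) gives peak 10: d1:10  d2:10  d3:5  d4:3  d5:1  d6:1  d7:1  d8:3  d9:3  d10:0.
Shift Insulate→4, Rough plumbing→5, Frame walls→6, Paint→9.
Schedule Trim@1, Drywall@1, Insulate@4, Rough plumbing@5, Frame walls@6, Paint@9: d1:5  d2:5  d3:5  d4:6  d5:5  d6:3  d7:1  d8:1  d9:3  d10:3 — peak 6.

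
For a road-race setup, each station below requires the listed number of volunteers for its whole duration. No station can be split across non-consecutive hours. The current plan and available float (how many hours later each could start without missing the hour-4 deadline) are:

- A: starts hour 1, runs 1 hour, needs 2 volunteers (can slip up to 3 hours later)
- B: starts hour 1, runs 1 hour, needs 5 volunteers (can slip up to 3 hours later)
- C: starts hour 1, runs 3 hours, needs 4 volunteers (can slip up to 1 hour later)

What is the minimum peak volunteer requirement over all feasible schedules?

6

Early-start (A@1, B@1, C@1) gives peak 11: h1:11  h2:4  h3:4  h4:0.
Shift B→4.
Schedule A@1, B@4, C@1: h1:6  h2:4  h3:4  h4:5 — peak 6.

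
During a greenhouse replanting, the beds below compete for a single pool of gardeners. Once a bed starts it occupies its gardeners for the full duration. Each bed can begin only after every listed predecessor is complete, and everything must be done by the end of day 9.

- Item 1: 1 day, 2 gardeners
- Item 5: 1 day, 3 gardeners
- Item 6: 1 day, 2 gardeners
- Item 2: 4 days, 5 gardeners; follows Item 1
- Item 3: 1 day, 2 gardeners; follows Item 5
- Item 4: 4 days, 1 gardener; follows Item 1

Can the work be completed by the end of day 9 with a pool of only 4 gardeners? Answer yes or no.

no

The minimum achievable peak is 5; 4 < 5, so no feasible schedule stays within the cap.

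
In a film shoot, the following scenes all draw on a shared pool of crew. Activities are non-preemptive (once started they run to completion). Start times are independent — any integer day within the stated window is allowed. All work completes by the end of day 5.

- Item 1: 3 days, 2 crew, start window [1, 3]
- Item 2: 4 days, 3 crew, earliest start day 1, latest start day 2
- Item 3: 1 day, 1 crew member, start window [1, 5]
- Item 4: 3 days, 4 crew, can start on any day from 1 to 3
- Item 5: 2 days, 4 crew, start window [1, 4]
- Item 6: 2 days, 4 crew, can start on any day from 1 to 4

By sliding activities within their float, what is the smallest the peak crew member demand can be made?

11

Early-start (Item 1@1, Item 2@1, Item 3@1, Item 4@1, Item 5@1, Item 6@1) gives peak 18: d1:18  d2:17  d3:9  d4:3  d5:0.
Shift Item 5→4, Item 6→4.
Schedule Item 1@1, Item 2@1, Item 3@1, Item 4@1, Item 5@4, Item 6@4: d1:10  d2:9  d3:9  d4:11  d5:8 — peak 11.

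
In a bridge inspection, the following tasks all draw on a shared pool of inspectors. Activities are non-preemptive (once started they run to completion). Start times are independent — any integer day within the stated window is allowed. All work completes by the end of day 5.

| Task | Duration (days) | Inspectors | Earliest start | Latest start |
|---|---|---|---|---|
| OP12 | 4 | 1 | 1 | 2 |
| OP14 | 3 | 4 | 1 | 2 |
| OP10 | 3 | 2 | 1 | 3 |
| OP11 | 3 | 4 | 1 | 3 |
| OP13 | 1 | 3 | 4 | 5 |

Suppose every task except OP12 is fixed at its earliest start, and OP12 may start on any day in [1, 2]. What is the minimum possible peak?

11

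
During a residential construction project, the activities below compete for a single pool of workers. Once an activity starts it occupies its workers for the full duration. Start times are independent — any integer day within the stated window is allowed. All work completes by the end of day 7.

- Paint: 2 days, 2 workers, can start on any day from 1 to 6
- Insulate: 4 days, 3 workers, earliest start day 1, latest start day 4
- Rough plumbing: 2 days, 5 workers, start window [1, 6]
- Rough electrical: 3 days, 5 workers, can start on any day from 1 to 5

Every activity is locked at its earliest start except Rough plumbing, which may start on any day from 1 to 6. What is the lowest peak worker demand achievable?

Rough plumbing@1: d1:15  d2:15  d3:8  d4:3  d5:0  d6:0  d7:0 → peak 15
Rough plumbing@2: d1:10  d2:15  d3:13  d4:3  d5:0  d6:0  d7:0 → peak 15
Rough plumbing@3: d1:10  d2:10  d3:13  d4:8  d5:0  d6:0  d7:0 → peak 13
Rough plumbing@4: d1:10  d2:10  d3:8  d4:8  d5:5  d6:0  d7:0 → peak 10
Rough plumbing@5: d1:10  d2:10  d3:8  d4:3  d5:5  d6:5  d7:0 → peak 10
Rough plumbing@6: d1:10  d2:10  d3:8  d4:3  d5:0  d6:5  d7:5 → peak 10
Best is Rough plumbing@4, peak 10.

10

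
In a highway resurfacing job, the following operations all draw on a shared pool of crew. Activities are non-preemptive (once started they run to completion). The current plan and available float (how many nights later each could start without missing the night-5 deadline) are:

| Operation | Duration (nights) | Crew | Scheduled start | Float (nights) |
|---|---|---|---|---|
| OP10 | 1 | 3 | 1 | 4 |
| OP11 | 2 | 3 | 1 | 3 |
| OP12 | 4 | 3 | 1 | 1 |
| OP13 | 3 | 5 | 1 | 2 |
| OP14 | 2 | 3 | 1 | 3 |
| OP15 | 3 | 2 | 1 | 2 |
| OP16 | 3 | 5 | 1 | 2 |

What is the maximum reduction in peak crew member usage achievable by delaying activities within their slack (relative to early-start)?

Early-start peak: n1:24  n2:21  n3:15  n4:3  n5:0 ⇒ 24.
Leveled (OP10@1, OP11@1, OP12@1, OP13@1, OP14@4, OP15@2, OP16@3): n1:14  n2:13  n3:15  n4:13  n5:8 ⇒ 15.
Reduction 24 − 15 = 9.

9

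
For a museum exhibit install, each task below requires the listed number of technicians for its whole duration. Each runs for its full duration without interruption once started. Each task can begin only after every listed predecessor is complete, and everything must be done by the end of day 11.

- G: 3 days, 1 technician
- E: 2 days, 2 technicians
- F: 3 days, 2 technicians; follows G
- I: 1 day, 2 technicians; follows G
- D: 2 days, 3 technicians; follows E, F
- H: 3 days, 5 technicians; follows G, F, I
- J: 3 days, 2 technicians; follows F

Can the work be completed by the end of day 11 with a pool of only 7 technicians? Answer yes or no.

yes

Schedule G@1, E@1, F@4, I@4, D@7, H@9, J@7: d1:3  d2:3  d3:1  d4:4  d5:2  d6:2  d7:5  d8:5  d9:7  d10:5  d11:5 — peak 7 ≤ 7.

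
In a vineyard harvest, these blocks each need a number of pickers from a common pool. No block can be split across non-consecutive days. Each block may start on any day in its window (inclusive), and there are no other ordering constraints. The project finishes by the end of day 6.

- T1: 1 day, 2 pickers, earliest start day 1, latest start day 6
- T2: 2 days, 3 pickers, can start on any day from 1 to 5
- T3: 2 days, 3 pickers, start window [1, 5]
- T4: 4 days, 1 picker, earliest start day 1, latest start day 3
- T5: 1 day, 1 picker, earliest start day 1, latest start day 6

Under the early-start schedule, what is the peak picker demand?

10

Early-start schedule: T1@1, T2@1, T3@1, T4@1, T5@1.
Load per day: day 1: 10, day 2: 7, day 3: 1, day 4: 1, day 5: 0, day 6: 0.
Peak is 10.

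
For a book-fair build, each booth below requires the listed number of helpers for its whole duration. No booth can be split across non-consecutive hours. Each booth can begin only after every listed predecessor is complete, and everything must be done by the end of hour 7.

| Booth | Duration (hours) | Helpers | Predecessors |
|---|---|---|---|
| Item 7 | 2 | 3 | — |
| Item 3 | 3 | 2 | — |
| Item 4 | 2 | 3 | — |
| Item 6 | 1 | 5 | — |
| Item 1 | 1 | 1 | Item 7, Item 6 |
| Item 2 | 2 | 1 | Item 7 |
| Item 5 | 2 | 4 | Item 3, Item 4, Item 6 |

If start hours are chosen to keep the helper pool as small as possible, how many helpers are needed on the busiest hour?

Early-start (Item 7@1, Item 3@1, Item 4@1, Item 6@1, Item 1@3, Item 2@3, Item 5@4) gives peak 13: h1:13  h2:8  h3:4  h4:5  h5:4  h6:0  h7:0.
Shift Item 7→2, Item 3→2, Item 4→4, Item 1→5, Item 2→5, Item 5→6.
Schedule Item 7@2, Item 3@2, Item 4@4, Item 6@1, Item 1@5, Item 2@5, Item 5@6: h1:5  h2:5  h3:5  h4:5  h5:5  h6:5  h7:4 — peak 5.
Total helper-hours = 34 over 7 hours ⇒ peak ≥ ⌈34/7⌉ = 5, so 5 is optimal.

5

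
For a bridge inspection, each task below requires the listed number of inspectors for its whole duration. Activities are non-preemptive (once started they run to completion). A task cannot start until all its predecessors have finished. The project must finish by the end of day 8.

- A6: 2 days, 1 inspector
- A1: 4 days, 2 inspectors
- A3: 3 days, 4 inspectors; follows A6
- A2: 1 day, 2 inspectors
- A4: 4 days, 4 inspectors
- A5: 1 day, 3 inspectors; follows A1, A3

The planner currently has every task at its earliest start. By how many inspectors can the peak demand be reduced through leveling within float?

Early-start peak: d1:9  d2:7  d3:10  d4:10  d5:4  d6:3  d7:0  d8:0 ⇒ 10.
Leveled (A6@1, A1@3, A3@5, A2@7, A4@1, A5@8): d1:5  d2:5  d3:6  d4:6  d5:6  d6:6  d7:6  d8:3 ⇒ 6.
Reduction 10 − 6 = 4.

4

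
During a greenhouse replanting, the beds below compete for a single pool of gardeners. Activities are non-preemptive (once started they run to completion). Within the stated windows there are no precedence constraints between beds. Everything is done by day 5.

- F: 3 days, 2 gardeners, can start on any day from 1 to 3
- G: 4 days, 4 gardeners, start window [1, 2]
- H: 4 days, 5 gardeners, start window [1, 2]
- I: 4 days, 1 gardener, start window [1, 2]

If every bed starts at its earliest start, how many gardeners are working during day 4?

10

At early start, day 4 has: G, H, I.
Demand: 4 + 5 + 1 = 10.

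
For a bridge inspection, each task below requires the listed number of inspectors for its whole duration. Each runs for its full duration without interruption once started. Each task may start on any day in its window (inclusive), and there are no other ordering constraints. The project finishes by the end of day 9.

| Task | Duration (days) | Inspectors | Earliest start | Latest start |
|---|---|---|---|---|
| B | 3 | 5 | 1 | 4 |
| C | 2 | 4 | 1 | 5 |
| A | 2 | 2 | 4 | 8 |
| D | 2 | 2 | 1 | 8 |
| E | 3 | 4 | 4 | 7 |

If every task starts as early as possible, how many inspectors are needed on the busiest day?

11

Early-start schedule: B@1, C@1, A@4, D@1, E@4.
Load per day: day 1: 11, day 2: 11, day 3: 5, day 4: 6, day 5: 6, day 6: 4, day 7: 0, day 8: 0, day 9: 0.
Peak is 11.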